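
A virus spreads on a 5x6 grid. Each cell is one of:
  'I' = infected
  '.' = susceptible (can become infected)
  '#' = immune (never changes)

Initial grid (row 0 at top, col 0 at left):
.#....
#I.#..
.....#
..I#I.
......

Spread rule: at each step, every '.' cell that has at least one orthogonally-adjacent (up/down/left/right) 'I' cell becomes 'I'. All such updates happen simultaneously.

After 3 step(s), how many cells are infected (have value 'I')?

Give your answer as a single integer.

Step 0 (initial): 3 infected
Step 1: +8 new -> 11 infected
Step 2: +8 new -> 19 infected
Step 3: +4 new -> 23 infected

Answer: 23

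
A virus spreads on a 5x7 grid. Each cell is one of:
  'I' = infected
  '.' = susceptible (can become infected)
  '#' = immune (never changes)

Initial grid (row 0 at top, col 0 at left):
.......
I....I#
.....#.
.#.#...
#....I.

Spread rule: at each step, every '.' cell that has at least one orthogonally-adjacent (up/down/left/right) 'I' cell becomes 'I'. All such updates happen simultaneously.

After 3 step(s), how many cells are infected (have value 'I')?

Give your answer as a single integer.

Answer: 28

Derivation:
Step 0 (initial): 3 infected
Step 1: +8 new -> 11 infected
Step 2: +11 new -> 22 infected
Step 3: +6 new -> 28 infected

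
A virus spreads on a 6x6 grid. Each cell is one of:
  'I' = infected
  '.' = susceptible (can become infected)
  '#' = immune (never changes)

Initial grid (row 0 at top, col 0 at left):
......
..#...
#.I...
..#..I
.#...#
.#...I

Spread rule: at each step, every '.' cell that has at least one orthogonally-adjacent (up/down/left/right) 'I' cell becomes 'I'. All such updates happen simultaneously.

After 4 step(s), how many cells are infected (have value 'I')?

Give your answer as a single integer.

Step 0 (initial): 3 infected
Step 1: +5 new -> 8 infected
Step 2: +8 new -> 16 infected
Step 3: +8 new -> 24 infected
Step 4: +5 new -> 29 infected

Answer: 29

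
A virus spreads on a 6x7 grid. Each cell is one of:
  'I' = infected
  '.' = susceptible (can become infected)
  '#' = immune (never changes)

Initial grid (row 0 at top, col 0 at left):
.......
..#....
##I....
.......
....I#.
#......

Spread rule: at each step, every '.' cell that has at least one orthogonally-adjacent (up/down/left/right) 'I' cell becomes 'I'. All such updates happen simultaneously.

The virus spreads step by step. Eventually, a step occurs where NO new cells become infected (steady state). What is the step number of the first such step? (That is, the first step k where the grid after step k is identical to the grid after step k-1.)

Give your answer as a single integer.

Answer: 8

Derivation:
Step 0 (initial): 2 infected
Step 1: +5 new -> 7 infected
Step 2: +8 new -> 15 infected
Step 3: +8 new -> 23 infected
Step 4: +7 new -> 30 infected
Step 5: +3 new -> 33 infected
Step 6: +3 new -> 36 infected
Step 7: +1 new -> 37 infected
Step 8: +0 new -> 37 infected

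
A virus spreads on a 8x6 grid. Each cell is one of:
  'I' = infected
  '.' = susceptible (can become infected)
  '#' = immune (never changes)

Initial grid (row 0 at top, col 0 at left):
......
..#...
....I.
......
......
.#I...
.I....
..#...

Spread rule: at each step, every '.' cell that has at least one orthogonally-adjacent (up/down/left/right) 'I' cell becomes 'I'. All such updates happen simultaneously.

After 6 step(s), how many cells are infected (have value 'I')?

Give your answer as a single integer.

Step 0 (initial): 3 infected
Step 1: +9 new -> 12 infected
Step 2: +14 new -> 26 infected
Step 3: +9 new -> 35 infected
Step 4: +6 new -> 41 infected
Step 5: +3 new -> 44 infected
Step 6: +1 new -> 45 infected

Answer: 45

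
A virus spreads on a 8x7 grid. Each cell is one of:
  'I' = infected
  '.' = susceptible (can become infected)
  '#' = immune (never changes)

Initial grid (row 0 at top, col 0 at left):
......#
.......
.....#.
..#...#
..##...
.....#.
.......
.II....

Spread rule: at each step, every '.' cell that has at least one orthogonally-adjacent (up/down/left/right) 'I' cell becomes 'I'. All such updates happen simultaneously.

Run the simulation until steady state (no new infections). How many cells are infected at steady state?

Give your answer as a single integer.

Answer: 49

Derivation:
Step 0 (initial): 2 infected
Step 1: +4 new -> 6 infected
Step 2: +5 new -> 11 infected
Step 3: +5 new -> 16 infected
Step 4: +5 new -> 21 infected
Step 5: +4 new -> 25 infected
Step 6: +6 new -> 31 infected
Step 7: +8 new -> 39 infected
Step 8: +4 new -> 43 infected
Step 9: +3 new -> 46 infected
Step 10: +2 new -> 48 infected
Step 11: +1 new -> 49 infected
Step 12: +0 new -> 49 infected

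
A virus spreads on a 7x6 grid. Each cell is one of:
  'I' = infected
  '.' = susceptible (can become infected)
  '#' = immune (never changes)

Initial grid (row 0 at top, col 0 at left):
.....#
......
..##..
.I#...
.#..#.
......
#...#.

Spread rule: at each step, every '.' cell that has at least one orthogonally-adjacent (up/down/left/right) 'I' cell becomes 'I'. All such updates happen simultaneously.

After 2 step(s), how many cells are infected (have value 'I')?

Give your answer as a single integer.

Answer: 6

Derivation:
Step 0 (initial): 1 infected
Step 1: +2 new -> 3 infected
Step 2: +3 new -> 6 infected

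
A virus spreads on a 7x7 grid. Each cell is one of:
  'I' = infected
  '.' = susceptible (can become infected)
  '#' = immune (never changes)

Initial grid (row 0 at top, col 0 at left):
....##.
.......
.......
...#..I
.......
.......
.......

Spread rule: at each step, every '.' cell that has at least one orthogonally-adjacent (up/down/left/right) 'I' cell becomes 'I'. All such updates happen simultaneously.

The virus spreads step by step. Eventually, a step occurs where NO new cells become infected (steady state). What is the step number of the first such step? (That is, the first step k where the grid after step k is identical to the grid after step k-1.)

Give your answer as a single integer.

Answer: 10

Derivation:
Step 0 (initial): 1 infected
Step 1: +3 new -> 4 infected
Step 2: +5 new -> 9 infected
Step 3: +6 new -> 15 infected
Step 4: +5 new -> 20 infected
Step 5: +5 new -> 25 infected
Step 6: +7 new -> 32 infected
Step 7: +7 new -> 39 infected
Step 8: +5 new -> 44 infected
Step 9: +2 new -> 46 infected
Step 10: +0 new -> 46 infected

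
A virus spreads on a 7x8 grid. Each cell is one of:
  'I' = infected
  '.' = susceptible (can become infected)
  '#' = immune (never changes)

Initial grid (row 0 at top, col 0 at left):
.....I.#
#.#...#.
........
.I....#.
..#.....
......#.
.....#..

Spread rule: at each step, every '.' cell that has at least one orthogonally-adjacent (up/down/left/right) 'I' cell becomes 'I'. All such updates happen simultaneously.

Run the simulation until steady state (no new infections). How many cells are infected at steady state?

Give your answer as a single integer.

Answer: 48

Derivation:
Step 0 (initial): 2 infected
Step 1: +7 new -> 9 infected
Step 2: +9 new -> 18 infected
Step 3: +12 new -> 30 infected
Step 4: +7 new -> 37 infected
Step 5: +6 new -> 43 infected
Step 6: +2 new -> 45 infected
Step 7: +1 new -> 46 infected
Step 8: +1 new -> 47 infected
Step 9: +1 new -> 48 infected
Step 10: +0 new -> 48 infected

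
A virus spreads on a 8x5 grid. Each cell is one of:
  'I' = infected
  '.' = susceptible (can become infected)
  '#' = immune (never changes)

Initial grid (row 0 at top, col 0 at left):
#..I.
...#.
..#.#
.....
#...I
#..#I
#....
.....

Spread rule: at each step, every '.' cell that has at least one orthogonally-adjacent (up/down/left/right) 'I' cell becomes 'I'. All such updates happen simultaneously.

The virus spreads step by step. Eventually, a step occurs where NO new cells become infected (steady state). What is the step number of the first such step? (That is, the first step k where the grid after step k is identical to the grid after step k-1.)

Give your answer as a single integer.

Answer: 7

Derivation:
Step 0 (initial): 3 infected
Step 1: +5 new -> 8 infected
Step 2: +7 new -> 15 infected
Step 3: +7 new -> 22 infected
Step 4: +6 new -> 28 infected
Step 5: +3 new -> 31 infected
Step 6: +1 new -> 32 infected
Step 7: +0 new -> 32 infected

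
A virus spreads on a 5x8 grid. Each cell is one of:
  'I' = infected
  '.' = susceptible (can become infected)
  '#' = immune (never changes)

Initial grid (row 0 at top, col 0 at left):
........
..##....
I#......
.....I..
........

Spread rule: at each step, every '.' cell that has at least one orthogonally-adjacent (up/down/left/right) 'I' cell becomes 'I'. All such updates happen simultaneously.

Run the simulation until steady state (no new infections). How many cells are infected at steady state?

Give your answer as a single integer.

Step 0 (initial): 2 infected
Step 1: +6 new -> 8 infected
Step 2: +11 new -> 19 infected
Step 3: +10 new -> 29 infected
Step 4: +6 new -> 35 infected
Step 5: +2 new -> 37 infected
Step 6: +0 new -> 37 infected

Answer: 37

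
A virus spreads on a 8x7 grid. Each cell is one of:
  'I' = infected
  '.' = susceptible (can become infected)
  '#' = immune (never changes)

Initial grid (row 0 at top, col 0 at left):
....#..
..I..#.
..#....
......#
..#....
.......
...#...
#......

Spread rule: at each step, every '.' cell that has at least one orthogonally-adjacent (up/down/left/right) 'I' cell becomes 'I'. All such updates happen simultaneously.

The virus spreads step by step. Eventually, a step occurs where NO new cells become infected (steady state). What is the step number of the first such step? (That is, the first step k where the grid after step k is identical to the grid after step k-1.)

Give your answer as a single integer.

Step 0 (initial): 1 infected
Step 1: +3 new -> 4 infected
Step 2: +6 new -> 10 infected
Step 3: +5 new -> 15 infected
Step 4: +6 new -> 21 infected
Step 5: +6 new -> 27 infected
Step 6: +6 new -> 33 infected
Step 7: +7 new -> 40 infected
Step 8: +5 new -> 45 infected
Step 9: +3 new -> 48 infected
Step 10: +1 new -> 49 infected
Step 11: +0 new -> 49 infected

Answer: 11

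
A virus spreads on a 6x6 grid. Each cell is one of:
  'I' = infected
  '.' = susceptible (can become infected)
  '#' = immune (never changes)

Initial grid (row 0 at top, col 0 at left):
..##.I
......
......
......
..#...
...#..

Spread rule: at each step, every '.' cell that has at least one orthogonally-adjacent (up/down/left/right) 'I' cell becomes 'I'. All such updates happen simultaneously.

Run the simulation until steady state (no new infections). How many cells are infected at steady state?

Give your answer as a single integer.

Answer: 32

Derivation:
Step 0 (initial): 1 infected
Step 1: +2 new -> 3 infected
Step 2: +2 new -> 5 infected
Step 3: +3 new -> 8 infected
Step 4: +4 new -> 12 infected
Step 5: +5 new -> 17 infected
Step 6: +6 new -> 23 infected
Step 7: +3 new -> 26 infected
Step 8: +2 new -> 28 infected
Step 9: +2 new -> 30 infected
Step 10: +2 new -> 32 infected
Step 11: +0 new -> 32 infected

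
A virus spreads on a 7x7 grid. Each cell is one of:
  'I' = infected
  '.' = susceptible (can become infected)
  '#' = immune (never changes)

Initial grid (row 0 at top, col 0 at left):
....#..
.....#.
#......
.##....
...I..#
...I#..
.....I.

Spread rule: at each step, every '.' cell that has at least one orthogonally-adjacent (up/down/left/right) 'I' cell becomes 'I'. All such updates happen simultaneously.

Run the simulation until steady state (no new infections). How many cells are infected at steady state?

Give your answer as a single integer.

Answer: 42

Derivation:
Step 0 (initial): 3 infected
Step 1: +8 new -> 11 infected
Step 2: +7 new -> 18 infected
Step 3: +7 new -> 25 infected
Step 4: +8 new -> 33 infected
Step 5: +3 new -> 36 infected
Step 6: +3 new -> 39 infected
Step 7: +2 new -> 41 infected
Step 8: +1 new -> 42 infected
Step 9: +0 new -> 42 infected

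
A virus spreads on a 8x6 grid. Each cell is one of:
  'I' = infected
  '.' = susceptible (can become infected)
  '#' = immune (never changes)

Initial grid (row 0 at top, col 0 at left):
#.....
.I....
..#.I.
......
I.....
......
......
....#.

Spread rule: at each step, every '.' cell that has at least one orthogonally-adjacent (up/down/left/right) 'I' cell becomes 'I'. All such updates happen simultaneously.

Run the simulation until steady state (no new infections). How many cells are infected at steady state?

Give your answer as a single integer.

Step 0 (initial): 3 infected
Step 1: +11 new -> 14 infected
Step 2: +12 new -> 26 infected
Step 3: +9 new -> 35 infected
Step 4: +5 new -> 40 infected
Step 5: +3 new -> 43 infected
Step 6: +2 new -> 45 infected
Step 7: +0 new -> 45 infected

Answer: 45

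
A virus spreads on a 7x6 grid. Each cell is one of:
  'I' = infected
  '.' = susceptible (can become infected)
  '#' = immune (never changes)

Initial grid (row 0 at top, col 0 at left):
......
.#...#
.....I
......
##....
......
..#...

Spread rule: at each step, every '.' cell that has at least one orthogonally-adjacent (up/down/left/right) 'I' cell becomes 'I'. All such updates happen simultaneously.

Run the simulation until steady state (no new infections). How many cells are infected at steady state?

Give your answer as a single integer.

Answer: 37

Derivation:
Step 0 (initial): 1 infected
Step 1: +2 new -> 3 infected
Step 2: +4 new -> 7 infected
Step 3: +6 new -> 13 infected
Step 4: +8 new -> 21 infected
Step 5: +6 new -> 27 infected
Step 6: +5 new -> 32 infected
Step 7: +2 new -> 34 infected
Step 8: +2 new -> 36 infected
Step 9: +1 new -> 37 infected
Step 10: +0 new -> 37 infected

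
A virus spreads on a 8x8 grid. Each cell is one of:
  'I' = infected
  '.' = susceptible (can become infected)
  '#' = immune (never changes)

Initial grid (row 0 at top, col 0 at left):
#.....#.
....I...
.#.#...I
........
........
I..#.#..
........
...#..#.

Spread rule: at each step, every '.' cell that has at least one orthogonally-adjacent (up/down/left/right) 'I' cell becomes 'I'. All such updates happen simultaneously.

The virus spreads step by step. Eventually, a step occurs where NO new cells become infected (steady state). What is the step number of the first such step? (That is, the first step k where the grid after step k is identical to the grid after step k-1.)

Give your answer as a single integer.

Step 0 (initial): 3 infected
Step 1: +10 new -> 13 infected
Step 2: +14 new -> 27 infected
Step 3: +13 new -> 40 infected
Step 4: +10 new -> 50 infected
Step 5: +3 new -> 53 infected
Step 6: +2 new -> 55 infected
Step 7: +1 new -> 56 infected
Step 8: +0 new -> 56 infected

Answer: 8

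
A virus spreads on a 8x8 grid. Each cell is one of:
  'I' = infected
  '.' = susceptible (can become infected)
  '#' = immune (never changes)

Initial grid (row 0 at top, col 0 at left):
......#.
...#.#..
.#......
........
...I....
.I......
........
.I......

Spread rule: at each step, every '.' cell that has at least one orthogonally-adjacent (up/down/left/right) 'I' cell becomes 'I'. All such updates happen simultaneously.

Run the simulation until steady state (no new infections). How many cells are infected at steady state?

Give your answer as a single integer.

Answer: 60

Derivation:
Step 0 (initial): 3 infected
Step 1: +10 new -> 13 infected
Step 2: +11 new -> 24 infected
Step 3: +8 new -> 32 infected
Step 4: +9 new -> 41 infected
Step 5: +9 new -> 50 infected
Step 6: +8 new -> 58 infected
Step 7: +1 new -> 59 infected
Step 8: +1 new -> 60 infected
Step 9: +0 new -> 60 infected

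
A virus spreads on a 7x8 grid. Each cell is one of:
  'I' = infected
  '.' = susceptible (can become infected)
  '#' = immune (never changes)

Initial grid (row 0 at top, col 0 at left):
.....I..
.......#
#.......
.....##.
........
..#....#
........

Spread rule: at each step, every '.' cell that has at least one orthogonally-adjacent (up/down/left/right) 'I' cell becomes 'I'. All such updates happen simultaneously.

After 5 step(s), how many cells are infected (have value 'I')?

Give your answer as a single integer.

Step 0 (initial): 1 infected
Step 1: +3 new -> 4 infected
Step 2: +5 new -> 9 infected
Step 3: +4 new -> 13 infected
Step 4: +5 new -> 18 infected
Step 5: +6 new -> 24 infected

Answer: 24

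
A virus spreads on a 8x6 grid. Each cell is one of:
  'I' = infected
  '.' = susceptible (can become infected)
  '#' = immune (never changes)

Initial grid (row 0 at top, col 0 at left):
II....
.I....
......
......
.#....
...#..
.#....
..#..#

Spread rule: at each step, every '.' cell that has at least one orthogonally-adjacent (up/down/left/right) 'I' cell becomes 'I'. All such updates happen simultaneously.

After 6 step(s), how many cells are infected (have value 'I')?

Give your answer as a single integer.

Answer: 33

Derivation:
Step 0 (initial): 3 infected
Step 1: +4 new -> 7 infected
Step 2: +5 new -> 12 infected
Step 3: +5 new -> 17 infected
Step 4: +6 new -> 23 infected
Step 5: +5 new -> 28 infected
Step 6: +5 new -> 33 infected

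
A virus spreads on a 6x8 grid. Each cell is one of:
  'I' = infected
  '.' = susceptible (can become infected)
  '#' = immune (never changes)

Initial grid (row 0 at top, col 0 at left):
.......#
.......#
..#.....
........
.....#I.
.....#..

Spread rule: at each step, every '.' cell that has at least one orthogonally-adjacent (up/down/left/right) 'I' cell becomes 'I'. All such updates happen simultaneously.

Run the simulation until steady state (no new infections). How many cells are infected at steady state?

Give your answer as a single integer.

Step 0 (initial): 1 infected
Step 1: +3 new -> 4 infected
Step 2: +4 new -> 8 infected
Step 3: +4 new -> 12 infected
Step 4: +5 new -> 17 infected
Step 5: +6 new -> 23 infected
Step 6: +5 new -> 28 infected
Step 7: +6 new -> 34 infected
Step 8: +5 new -> 39 infected
Step 9: +3 new -> 42 infected
Step 10: +1 new -> 43 infected
Step 11: +0 new -> 43 infected

Answer: 43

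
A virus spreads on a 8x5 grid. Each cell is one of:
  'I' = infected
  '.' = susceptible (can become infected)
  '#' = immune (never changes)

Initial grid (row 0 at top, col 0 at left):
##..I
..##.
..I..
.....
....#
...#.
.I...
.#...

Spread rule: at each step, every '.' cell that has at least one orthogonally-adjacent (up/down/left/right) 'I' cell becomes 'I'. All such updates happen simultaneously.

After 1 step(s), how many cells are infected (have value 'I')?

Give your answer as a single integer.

Step 0 (initial): 3 infected
Step 1: +8 new -> 11 infected

Answer: 11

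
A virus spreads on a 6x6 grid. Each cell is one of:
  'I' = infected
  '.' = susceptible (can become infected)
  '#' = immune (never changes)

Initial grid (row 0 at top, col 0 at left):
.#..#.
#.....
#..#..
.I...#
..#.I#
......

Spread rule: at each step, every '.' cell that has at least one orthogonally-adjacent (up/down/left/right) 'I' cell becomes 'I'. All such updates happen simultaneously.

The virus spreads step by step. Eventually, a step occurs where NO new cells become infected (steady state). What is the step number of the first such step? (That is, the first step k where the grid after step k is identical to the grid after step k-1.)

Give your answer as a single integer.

Step 0 (initial): 2 infected
Step 1: +7 new -> 9 infected
Step 2: +8 new -> 17 infected
Step 3: +5 new -> 22 infected
Step 4: +3 new -> 25 infected
Step 5: +2 new -> 27 infected
Step 6: +0 new -> 27 infected

Answer: 6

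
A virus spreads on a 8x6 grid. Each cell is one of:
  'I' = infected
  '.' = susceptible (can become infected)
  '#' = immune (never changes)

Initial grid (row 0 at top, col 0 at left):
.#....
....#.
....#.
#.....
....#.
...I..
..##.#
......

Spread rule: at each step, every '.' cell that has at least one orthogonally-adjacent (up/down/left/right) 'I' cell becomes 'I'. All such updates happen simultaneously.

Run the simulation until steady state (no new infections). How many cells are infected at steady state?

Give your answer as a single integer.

Answer: 40

Derivation:
Step 0 (initial): 1 infected
Step 1: +3 new -> 4 infected
Step 2: +5 new -> 9 infected
Step 3: +8 new -> 17 infected
Step 4: +9 new -> 26 infected
Step 5: +6 new -> 32 infected
Step 6: +5 new -> 37 infected
Step 7: +2 new -> 39 infected
Step 8: +1 new -> 40 infected
Step 9: +0 new -> 40 infected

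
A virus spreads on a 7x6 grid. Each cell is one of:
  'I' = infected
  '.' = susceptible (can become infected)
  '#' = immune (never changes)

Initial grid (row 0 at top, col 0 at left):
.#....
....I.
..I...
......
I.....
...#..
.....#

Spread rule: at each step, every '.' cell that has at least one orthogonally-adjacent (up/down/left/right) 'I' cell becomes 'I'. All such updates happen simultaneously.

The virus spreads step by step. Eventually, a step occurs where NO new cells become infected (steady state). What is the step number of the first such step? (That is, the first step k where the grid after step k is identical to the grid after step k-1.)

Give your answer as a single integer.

Answer: 6

Derivation:
Step 0 (initial): 3 infected
Step 1: +11 new -> 14 infected
Step 2: +12 new -> 26 infected
Step 3: +6 new -> 32 infected
Step 4: +4 new -> 36 infected
Step 5: +3 new -> 39 infected
Step 6: +0 new -> 39 infected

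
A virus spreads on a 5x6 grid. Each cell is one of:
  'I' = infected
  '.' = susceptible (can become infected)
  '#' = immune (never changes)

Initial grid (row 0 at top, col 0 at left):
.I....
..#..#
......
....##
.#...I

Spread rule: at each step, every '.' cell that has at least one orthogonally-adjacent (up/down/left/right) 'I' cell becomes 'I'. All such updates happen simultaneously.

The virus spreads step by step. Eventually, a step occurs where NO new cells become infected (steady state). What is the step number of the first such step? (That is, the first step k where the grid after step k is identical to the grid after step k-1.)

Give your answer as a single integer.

Answer: 7

Derivation:
Step 0 (initial): 2 infected
Step 1: +4 new -> 6 infected
Step 2: +4 new -> 10 infected
Step 3: +7 new -> 17 infected
Step 4: +5 new -> 22 infected
Step 5: +2 new -> 24 infected
Step 6: +1 new -> 25 infected
Step 7: +0 new -> 25 infected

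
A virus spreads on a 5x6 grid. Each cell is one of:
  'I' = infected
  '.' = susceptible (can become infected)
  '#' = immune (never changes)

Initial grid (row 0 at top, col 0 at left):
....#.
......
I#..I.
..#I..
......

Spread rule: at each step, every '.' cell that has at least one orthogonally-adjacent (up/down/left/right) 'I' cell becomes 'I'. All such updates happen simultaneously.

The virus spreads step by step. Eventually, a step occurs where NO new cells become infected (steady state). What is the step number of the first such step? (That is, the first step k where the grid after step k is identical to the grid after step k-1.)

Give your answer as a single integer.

Step 0 (initial): 3 infected
Step 1: +7 new -> 10 infected
Step 2: +10 new -> 20 infected
Step 3: +6 new -> 26 infected
Step 4: +1 new -> 27 infected
Step 5: +0 new -> 27 infected

Answer: 5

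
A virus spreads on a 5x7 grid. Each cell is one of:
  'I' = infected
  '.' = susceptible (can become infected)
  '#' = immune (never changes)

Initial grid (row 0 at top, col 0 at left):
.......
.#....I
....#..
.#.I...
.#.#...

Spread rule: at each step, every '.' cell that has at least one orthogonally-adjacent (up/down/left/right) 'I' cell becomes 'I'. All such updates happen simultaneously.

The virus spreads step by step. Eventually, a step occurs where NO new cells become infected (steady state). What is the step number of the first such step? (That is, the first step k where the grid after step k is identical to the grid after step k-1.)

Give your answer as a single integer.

Step 0 (initial): 2 infected
Step 1: +6 new -> 8 infected
Step 2: +9 new -> 17 infected
Step 3: +6 new -> 23 infected
Step 4: +2 new -> 25 infected
Step 5: +3 new -> 28 infected
Step 6: +2 new -> 30 infected
Step 7: +0 new -> 30 infected

Answer: 7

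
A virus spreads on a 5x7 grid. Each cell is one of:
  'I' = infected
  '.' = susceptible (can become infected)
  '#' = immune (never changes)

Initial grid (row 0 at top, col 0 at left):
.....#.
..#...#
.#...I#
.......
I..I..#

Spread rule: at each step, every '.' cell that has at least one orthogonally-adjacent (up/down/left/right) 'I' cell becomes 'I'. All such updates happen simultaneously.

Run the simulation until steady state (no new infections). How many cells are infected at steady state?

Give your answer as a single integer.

Answer: 28

Derivation:
Step 0 (initial): 3 infected
Step 1: +8 new -> 11 infected
Step 2: +8 new -> 19 infected
Step 3: +4 new -> 23 infected
Step 4: +3 new -> 26 infected
Step 5: +2 new -> 28 infected
Step 6: +0 new -> 28 infected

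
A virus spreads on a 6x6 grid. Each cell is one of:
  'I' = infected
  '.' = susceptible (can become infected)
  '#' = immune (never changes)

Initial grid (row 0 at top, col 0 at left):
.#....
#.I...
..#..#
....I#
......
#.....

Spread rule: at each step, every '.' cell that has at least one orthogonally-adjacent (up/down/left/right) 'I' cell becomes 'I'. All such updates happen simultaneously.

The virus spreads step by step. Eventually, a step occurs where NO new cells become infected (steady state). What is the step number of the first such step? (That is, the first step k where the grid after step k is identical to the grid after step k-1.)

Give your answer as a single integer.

Answer: 6

Derivation:
Step 0 (initial): 2 infected
Step 1: +6 new -> 8 infected
Step 2: +8 new -> 16 infected
Step 3: +7 new -> 23 infected
Step 4: +4 new -> 27 infected
Step 5: +2 new -> 29 infected
Step 6: +0 new -> 29 infected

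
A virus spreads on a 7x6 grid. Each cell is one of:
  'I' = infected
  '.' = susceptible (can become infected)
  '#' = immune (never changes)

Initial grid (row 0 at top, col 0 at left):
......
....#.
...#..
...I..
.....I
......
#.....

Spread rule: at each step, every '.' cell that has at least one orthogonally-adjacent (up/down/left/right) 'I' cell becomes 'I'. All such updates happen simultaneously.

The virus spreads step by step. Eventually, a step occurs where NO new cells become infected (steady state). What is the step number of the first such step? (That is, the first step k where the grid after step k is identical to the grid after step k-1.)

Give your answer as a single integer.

Step 0 (initial): 2 infected
Step 1: +6 new -> 8 infected
Step 2: +8 new -> 16 infected
Step 3: +8 new -> 24 infected
Step 4: +8 new -> 32 infected
Step 5: +6 new -> 38 infected
Step 6: +1 new -> 39 infected
Step 7: +0 new -> 39 infected

Answer: 7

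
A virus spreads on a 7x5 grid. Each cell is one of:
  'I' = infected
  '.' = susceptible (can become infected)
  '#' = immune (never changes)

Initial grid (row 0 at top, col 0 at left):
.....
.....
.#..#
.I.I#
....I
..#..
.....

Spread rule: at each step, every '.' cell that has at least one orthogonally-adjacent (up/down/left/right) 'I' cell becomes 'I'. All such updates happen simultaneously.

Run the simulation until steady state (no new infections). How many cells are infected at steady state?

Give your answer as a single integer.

Step 0 (initial): 3 infected
Step 1: +6 new -> 9 infected
Step 2: +8 new -> 17 infected
Step 3: +7 new -> 24 infected
Step 4: +6 new -> 30 infected
Step 5: +1 new -> 31 infected
Step 6: +0 new -> 31 infected

Answer: 31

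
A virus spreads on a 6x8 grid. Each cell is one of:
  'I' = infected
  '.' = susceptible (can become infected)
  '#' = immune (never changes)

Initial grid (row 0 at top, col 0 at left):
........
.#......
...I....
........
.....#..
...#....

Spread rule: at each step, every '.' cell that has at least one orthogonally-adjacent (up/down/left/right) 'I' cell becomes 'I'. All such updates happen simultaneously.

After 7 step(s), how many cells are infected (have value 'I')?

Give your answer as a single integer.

Step 0 (initial): 1 infected
Step 1: +4 new -> 5 infected
Step 2: +8 new -> 13 infected
Step 3: +9 new -> 22 infected
Step 4: +10 new -> 32 infected
Step 5: +8 new -> 40 infected
Step 6: +4 new -> 44 infected
Step 7: +1 new -> 45 infected

Answer: 45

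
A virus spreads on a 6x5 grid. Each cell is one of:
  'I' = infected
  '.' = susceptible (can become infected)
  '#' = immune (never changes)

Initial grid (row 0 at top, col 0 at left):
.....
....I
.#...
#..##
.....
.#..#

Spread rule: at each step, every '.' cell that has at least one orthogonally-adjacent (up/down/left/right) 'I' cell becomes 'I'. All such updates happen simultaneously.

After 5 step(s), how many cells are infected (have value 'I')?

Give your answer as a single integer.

Step 0 (initial): 1 infected
Step 1: +3 new -> 4 infected
Step 2: +3 new -> 7 infected
Step 3: +3 new -> 10 infected
Step 4: +3 new -> 13 infected
Step 5: +4 new -> 17 infected

Answer: 17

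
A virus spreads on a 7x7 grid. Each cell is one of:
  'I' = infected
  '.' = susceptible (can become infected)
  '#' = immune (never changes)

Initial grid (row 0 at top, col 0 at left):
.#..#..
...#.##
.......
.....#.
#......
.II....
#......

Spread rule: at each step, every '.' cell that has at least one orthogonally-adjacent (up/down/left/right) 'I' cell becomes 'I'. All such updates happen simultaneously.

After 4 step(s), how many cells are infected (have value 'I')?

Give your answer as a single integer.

Step 0 (initial): 2 infected
Step 1: +6 new -> 8 infected
Step 2: +5 new -> 13 infected
Step 3: +7 new -> 20 infected
Step 4: +8 new -> 28 infected

Answer: 28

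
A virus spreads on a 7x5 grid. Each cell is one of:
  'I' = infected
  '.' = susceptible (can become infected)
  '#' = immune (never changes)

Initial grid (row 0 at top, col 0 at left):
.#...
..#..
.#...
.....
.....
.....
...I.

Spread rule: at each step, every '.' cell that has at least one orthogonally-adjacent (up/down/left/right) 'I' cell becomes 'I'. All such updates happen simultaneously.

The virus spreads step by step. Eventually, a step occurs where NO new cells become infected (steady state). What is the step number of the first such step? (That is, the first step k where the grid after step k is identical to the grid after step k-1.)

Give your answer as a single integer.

Step 0 (initial): 1 infected
Step 1: +3 new -> 4 infected
Step 2: +4 new -> 8 infected
Step 3: +5 new -> 13 infected
Step 4: +5 new -> 18 infected
Step 5: +5 new -> 23 infected
Step 6: +3 new -> 26 infected
Step 7: +3 new -> 29 infected
Step 8: +1 new -> 30 infected
Step 9: +2 new -> 32 infected
Step 10: +0 new -> 32 infected

Answer: 10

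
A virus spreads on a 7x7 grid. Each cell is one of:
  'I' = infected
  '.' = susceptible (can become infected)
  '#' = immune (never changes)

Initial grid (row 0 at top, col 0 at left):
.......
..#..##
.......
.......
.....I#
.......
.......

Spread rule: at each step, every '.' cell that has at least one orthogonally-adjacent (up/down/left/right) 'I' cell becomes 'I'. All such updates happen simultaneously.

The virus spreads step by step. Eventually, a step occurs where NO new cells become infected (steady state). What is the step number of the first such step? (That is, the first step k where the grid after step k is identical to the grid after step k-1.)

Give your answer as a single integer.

Answer: 10

Derivation:
Step 0 (initial): 1 infected
Step 1: +3 new -> 4 infected
Step 2: +7 new -> 11 infected
Step 3: +7 new -> 18 infected
Step 4: +6 new -> 24 infected
Step 5: +7 new -> 31 infected
Step 6: +6 new -> 37 infected
Step 7: +5 new -> 42 infected
Step 8: +2 new -> 44 infected
Step 9: +1 new -> 45 infected
Step 10: +0 new -> 45 infected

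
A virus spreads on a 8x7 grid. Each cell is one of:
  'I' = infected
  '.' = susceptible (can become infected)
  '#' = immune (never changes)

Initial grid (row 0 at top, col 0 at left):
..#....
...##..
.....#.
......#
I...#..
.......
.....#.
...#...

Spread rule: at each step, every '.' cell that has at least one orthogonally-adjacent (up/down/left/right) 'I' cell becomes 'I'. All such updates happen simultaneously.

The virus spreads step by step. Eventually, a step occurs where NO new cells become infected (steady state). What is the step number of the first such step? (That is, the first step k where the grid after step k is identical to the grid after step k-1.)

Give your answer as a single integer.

Step 0 (initial): 1 infected
Step 1: +3 new -> 4 infected
Step 2: +5 new -> 9 infected
Step 3: +7 new -> 16 infected
Step 4: +7 new -> 23 infected
Step 5: +7 new -> 30 infected
Step 6: +4 new -> 34 infected
Step 7: +3 new -> 37 infected
Step 8: +3 new -> 40 infected
Step 9: +1 new -> 41 infected
Step 10: +0 new -> 41 infected

Answer: 10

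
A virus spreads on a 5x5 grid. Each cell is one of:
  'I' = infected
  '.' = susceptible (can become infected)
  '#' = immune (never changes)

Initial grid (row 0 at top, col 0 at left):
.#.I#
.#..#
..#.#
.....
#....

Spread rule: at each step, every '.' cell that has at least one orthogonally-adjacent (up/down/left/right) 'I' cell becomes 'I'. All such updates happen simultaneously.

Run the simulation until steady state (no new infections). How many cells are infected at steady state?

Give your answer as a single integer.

Step 0 (initial): 1 infected
Step 1: +2 new -> 3 infected
Step 2: +2 new -> 5 infected
Step 3: +1 new -> 6 infected
Step 4: +3 new -> 9 infected
Step 5: +3 new -> 12 infected
Step 6: +3 new -> 15 infected
Step 7: +1 new -> 16 infected
Step 8: +1 new -> 17 infected
Step 9: +1 new -> 18 infected
Step 10: +0 new -> 18 infected

Answer: 18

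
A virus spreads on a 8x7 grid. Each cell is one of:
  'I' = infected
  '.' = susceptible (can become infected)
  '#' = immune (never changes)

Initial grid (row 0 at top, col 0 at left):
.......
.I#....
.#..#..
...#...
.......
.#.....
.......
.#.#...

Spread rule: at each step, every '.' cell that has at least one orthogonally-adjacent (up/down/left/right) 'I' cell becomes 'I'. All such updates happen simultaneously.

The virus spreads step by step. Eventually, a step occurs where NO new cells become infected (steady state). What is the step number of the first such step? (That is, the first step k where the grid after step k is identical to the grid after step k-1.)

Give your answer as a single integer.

Answer: 14

Derivation:
Step 0 (initial): 1 infected
Step 1: +2 new -> 3 infected
Step 2: +3 new -> 6 infected
Step 3: +2 new -> 8 infected
Step 4: +4 new -> 12 infected
Step 5: +6 new -> 18 infected
Step 6: +5 new -> 23 infected
Step 7: +6 new -> 29 infected
Step 8: +5 new -> 34 infected
Step 9: +6 new -> 40 infected
Step 10: +3 new -> 43 infected
Step 11: +3 new -> 46 infected
Step 12: +2 new -> 48 infected
Step 13: +1 new -> 49 infected
Step 14: +0 new -> 49 infected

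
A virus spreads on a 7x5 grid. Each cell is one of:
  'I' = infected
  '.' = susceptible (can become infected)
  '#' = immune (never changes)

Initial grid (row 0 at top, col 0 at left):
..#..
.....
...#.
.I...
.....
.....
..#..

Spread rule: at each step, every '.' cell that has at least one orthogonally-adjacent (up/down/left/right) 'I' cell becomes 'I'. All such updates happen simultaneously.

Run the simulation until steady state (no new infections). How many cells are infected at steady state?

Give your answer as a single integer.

Answer: 32

Derivation:
Step 0 (initial): 1 infected
Step 1: +4 new -> 5 infected
Step 2: +7 new -> 12 infected
Step 3: +8 new -> 20 infected
Step 4: +6 new -> 26 infected
Step 5: +4 new -> 30 infected
Step 6: +2 new -> 32 infected
Step 7: +0 new -> 32 infected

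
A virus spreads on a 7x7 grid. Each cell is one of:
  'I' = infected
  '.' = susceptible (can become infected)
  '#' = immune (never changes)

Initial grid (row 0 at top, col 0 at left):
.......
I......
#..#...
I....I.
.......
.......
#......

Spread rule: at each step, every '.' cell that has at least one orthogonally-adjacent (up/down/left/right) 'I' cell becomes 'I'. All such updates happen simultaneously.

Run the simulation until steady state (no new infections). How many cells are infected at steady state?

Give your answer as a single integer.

Step 0 (initial): 3 infected
Step 1: +8 new -> 11 infected
Step 2: +13 new -> 24 infected
Step 3: +12 new -> 36 infected
Step 4: +8 new -> 44 infected
Step 5: +2 new -> 46 infected
Step 6: +0 new -> 46 infected

Answer: 46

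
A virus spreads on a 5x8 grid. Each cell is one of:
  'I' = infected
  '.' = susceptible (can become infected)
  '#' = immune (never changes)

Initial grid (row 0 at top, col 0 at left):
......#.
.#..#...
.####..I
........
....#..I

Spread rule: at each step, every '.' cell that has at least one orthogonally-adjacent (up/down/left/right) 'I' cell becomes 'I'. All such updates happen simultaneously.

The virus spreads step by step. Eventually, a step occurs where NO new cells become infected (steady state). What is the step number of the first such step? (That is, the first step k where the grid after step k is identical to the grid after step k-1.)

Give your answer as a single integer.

Step 0 (initial): 2 infected
Step 1: +4 new -> 6 infected
Step 2: +5 new -> 11 infected
Step 3: +2 new -> 13 infected
Step 4: +2 new -> 15 infected
Step 5: +2 new -> 17 infected
Step 6: +3 new -> 20 infected
Step 7: +4 new -> 24 infected
Step 8: +4 new -> 28 infected
Step 9: +3 new -> 31 infected
Step 10: +1 new -> 32 infected
Step 11: +0 new -> 32 infected

Answer: 11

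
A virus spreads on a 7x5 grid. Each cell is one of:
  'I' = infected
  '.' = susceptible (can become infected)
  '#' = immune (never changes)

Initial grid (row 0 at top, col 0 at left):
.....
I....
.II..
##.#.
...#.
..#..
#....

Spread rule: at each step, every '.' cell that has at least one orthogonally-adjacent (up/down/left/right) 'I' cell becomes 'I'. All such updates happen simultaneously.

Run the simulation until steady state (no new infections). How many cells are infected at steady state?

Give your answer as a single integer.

Step 0 (initial): 3 infected
Step 1: +6 new -> 9 infected
Step 2: +5 new -> 14 infected
Step 3: +4 new -> 18 infected
Step 4: +4 new -> 22 infected
Step 5: +3 new -> 25 infected
Step 6: +3 new -> 28 infected
Step 7: +1 new -> 29 infected
Step 8: +0 new -> 29 infected

Answer: 29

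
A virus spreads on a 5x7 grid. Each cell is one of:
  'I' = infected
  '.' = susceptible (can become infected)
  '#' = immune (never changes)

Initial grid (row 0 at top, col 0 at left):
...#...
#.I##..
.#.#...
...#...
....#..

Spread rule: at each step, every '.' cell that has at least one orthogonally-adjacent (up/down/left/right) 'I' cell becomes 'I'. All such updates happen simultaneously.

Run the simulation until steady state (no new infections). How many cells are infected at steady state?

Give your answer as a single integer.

Answer: 14

Derivation:
Step 0 (initial): 1 infected
Step 1: +3 new -> 4 infected
Step 2: +2 new -> 6 infected
Step 3: +3 new -> 9 infected
Step 4: +3 new -> 12 infected
Step 5: +2 new -> 14 infected
Step 6: +0 new -> 14 infected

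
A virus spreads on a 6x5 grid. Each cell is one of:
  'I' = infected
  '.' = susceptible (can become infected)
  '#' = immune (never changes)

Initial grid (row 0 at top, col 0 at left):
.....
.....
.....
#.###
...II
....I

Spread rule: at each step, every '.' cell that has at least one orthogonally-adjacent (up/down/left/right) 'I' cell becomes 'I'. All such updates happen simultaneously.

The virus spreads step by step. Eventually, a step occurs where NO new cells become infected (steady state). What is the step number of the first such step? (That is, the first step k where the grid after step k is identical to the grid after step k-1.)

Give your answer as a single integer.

Answer: 10

Derivation:
Step 0 (initial): 3 infected
Step 1: +2 new -> 5 infected
Step 2: +2 new -> 7 infected
Step 3: +3 new -> 10 infected
Step 4: +2 new -> 12 infected
Step 5: +3 new -> 15 infected
Step 6: +4 new -> 19 infected
Step 7: +4 new -> 23 infected
Step 8: +2 new -> 25 infected
Step 9: +1 new -> 26 infected
Step 10: +0 new -> 26 infected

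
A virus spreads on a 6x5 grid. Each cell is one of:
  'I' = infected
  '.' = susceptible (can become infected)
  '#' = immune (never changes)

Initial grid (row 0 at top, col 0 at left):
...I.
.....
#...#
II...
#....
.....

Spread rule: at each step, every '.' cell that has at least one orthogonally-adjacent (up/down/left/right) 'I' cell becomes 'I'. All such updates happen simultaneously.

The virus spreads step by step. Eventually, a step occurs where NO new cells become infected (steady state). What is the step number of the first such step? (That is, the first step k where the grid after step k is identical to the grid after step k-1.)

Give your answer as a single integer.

Step 0 (initial): 3 infected
Step 1: +6 new -> 9 infected
Step 2: +9 new -> 18 infected
Step 3: +6 new -> 24 infected
Step 4: +2 new -> 26 infected
Step 5: +1 new -> 27 infected
Step 6: +0 new -> 27 infected

Answer: 6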